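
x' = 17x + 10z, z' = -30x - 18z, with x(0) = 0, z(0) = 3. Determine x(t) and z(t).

Coefficient matrix A = [[17, 10], [-30, -18]].
Characteristic polynomial det(A - λI) = λ^2 + λ - 6 = 0.
Eigenvalues λ = -3, 2.
For λ=-3: (A-λI) row 1 is [20, 10], so an eigenvector is (1, -2).
For λ=2: (A-λI) row 1 is [15, 10], so an eigenvector is (-2, 3).
General solution: c_1e^(-3t)(1,-2) + c_2e^(2t)(-2,3).
Applying x(0)=0, z(0)=3 gives c_1=-6, c_2=-3.

x(t) = 6e^(2t) - 6e^(-3t), z(t) = -9e^(2t) + 12e^(-3t)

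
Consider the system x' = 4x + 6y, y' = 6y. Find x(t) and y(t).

Coefficient matrix A = [[4, 6], [0, 6]].
Characteristic polynomial det(A - λI) = λ^2 - 10λ + 24 = 0.
Eigenvalues λ = 4, 6.
For λ=4: (A-λI) row 1 is [0, 6], so an eigenvector is (1, 0).
For λ=6: (A-λI) row 1 is [-2, 6], so an eigenvector is (-3, -1).
General solution: C_1e^(4t)(1,0) + C_2e^(6t)(-3,-1).

x(t) = C_1e^(4t) - 3C_2e^(6t), y(t) = -C_2e^(6t)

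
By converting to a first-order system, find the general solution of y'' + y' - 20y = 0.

Let x_1 = y, x_2 = y'. Then x_1' = x_2 and x_2' = 20x_1 - x_2.
A = [[0,1],[20,-1]]; det(A-λI) = λ^2 + λ - 20.
Eigenvalues λ = -5, 4 with eigenvectors (1,-5), (1,4).

y(t) = K_1e^(-5t) + K_2e^(4t)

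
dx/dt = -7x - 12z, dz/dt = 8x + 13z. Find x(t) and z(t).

x(t) = C_1e^(5t) + 3C_2e^(t), z(t) = -C_1e^(5t) - 2C_2e^(t)

Coefficient matrix A = [[-7, -12], [8, 13]].
Characteristic polynomial det(A - λI) = λ^2 - 6λ + 5 = 0.
Eigenvalues λ = 5, 1.
For λ=5: (A-λI) row 1 is [-12, -12], so an eigenvector is (1, -1).
For λ=1: (A-λI) row 1 is [-8, -12], so an eigenvector is (3, -2).
General solution: C_1e^(5t)(1,-1) + C_2e^(t)(3,-2).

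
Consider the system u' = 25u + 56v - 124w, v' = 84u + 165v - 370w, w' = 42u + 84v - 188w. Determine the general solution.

u(t) = -2C_1e^(-3t) + C_2e^(t) - 4C_3e^(4t), v(t) = C_1e^(-3t) + 4C_2e^(t) - 14C_3e^(4t), w(t) = 2C_2e^(t) - 7C_3e^(4t)

Coefficient matrix A = [[25, 56, -124], [84, 165, -370], [42, 84, -188]].
det(A - λI) = 0 gives eigenvalues λ = -3, 1, 4.
For λ=-3: eigenvector (-2,1,0).
For λ=1: eigenvector (1,4,2).
For λ=4: eigenvector (-4,-14,-7).
General solution: C_1e^(-3t)(-2,1,0) + C_2e^(t)(1,4,2) + C_3e^(4t)(-4,-14,-7).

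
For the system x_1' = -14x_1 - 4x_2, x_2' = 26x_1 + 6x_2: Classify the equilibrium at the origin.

stable spiral

A = [[-14,-4],[26,6]]; det(A-λI) = λ^2 + 8λ + 20.
λ = -4 ± 2i: negative real part.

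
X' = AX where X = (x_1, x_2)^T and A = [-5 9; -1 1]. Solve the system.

x_1(t) = -3C_1e^(-2t) - 3C_2te^(-2t) + C_2e^(-2t), x_2(t) = -C_1e^(-2t) - C_2te^(-2t)

Coefficient matrix A = [[-5, 9], [-1, 1]].
Characteristic polynomial det(A - λI) = λ^2 + 4λ + 4 = 0.
Single eigenvalue λ = -2 with algebraic multiplicity 2.
Eigenvector v = (-3,-1); generalized eigenvector w with (A-λI)w=v is (1,0).
General solution: e^(-2t)[C_1·v + C_2·(t·v + w)].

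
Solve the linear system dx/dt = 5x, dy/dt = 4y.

x(t) = c_2e^(5t), y(t) = -c_1e^(4t)

Coefficient matrix A = [[5, 0], [0, 4]].
Characteristic polynomial det(A - λI) = λ^2 - 9λ + 20 = 0.
Eigenvalues λ = 4, 5.
For λ=4: (A-λI) row 1 is [1, 0], so an eigenvector is (0, -1).
For λ=5: (A-λI) row 2 is [0, -1], so an eigenvector is (1, 0).
General solution: c_1e^(4t)(0,-1) + c_2e^(5t)(1,0).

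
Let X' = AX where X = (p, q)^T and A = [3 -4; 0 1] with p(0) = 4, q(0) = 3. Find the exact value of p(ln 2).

A = [[3,-4],[0,1]]; eigenvalues λ = 3, 1.
Eigenvectors: (-1,0) for λ=3, (2,1) for λ=1.
From the initial condition, c_1 = 2, c_2 = 3.
p(ln 2) = (2)(2^3)(-1) + (3)(2^1)(2) = -4.

-4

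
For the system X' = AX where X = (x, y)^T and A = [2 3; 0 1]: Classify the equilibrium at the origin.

unstable node

A = [[2,3],[0,1]]; det(A-λI) = λ^2 - 3λ + 2.
λ = 1, 2: both positive.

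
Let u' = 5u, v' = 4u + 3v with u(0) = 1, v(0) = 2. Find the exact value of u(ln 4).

A = [[5,0],[4,3]]; eigenvalues λ = 5, 3.
Eigenvectors: (1,2) for λ=5, (0,-1) for λ=3.
From the initial condition, c_1 = 1, c_2 = 0.
u(ln 4) = (1)(4^5)(1) + (0)(4^3)(0) = 1024.

1024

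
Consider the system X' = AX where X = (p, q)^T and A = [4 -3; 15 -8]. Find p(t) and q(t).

Coefficient matrix A = [[4, -3], [15, -8]].
Characteristic polynomial det(A - λI) = λ^2 + 4λ + 13 = 0.
Eigenvalues λ = -2 ± 3i (complex conjugate pair).
For λ=-2+3i: an eigenvector is (1,2) - i(0,1) = (1, 2 - i).
A real fundamental pair from Re and Im of e^((-2+3i)t)v: X_1 = e^(-2t)(cos(3t)·(1,2) + sin(3t)·(0,1)), X_2 = e^(-2t)(sin(3t)·(1,2) - cos(3t)·(0,1)).
General solution: C_1X_1 + C_2X_2.

p(t) = C_1e^(-2t)cos(3t) + C_2e^(-2t)sin(3t), q(t) = C_1e^(-2t)sin(3t) + 2C_1e^(-2t)cos(3t) + 2C_2e^(-2t)sin(3t) - C_2e^(-2t)cos(3t)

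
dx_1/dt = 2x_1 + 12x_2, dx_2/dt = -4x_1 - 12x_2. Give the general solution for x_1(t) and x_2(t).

x_1(t) = -2C_1e^(-4t) - 3C_2e^(-6t), x_2(t) = C_1e^(-4t) + 2C_2e^(-6t)

Coefficient matrix A = [[2, 12], [-4, -12]].
Characteristic polynomial det(A - λI) = λ^2 + 10λ + 24 = 0.
Eigenvalues λ = -4, -6.
For λ=-4: (A-λI) row 1 is [6, 12], so an eigenvector is (-2, 1).
For λ=-6: (A-λI) row 1 is [8, 12], so an eigenvector is (-3, 2).
General solution: C_1e^(-4t)(-2,1) + C_2e^(-6t)(-3,2).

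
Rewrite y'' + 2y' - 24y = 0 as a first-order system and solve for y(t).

y(t) = C_1e^(4t) + C_2e^(-6t)

Let x_1 = y, x_2 = y'. Then x_1' = x_2 and x_2' = 24x_1 - 2x_2.
A = [[0,1],[24,-2]]; det(A-λI) = λ^2 + 2λ - 24.
Eigenvalues λ = 4, -6 with eigenvectors (1,4), (1,-6).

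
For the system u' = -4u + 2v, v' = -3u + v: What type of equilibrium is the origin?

A = [[-4,2],[-3,1]]; det(A-λI) = λ^2 + 3λ + 2.
λ = -1, -2: both negative.

stable node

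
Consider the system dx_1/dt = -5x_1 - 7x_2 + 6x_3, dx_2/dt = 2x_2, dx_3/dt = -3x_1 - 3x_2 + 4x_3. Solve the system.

x_1(t) = 2c_1e^(-2t) - c_2e^(2t) + c_3e^(t), x_2(t) = c_2e^(2t), x_3(t) = c_1e^(-2t) + c_3e^(t)

Coefficient matrix A = [[-5, -7, 6], [0, 2, 0], [-3, -3, 4]].
det(A - λI) = 0 gives eigenvalues λ = -2, 2, 1.
For λ=-2: eigenvector (2,0,1).
For λ=2: eigenvector (-1,1,0).
For λ=1: eigenvector (1,0,1).
General solution: c_1e^(-2t)(2,0,1) + c_2e^(2t)(-1,1,0) + c_3e^(t)(1,0,1).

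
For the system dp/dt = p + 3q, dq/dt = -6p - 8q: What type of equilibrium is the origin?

A = [[1,3],[-6,-8]]; det(A-λI) = λ^2 + 7λ + 10.
λ = -5, -2: both negative.

stable node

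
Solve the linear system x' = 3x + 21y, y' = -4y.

Coefficient matrix A = [[3, 21], [0, -4]].
Characteristic polynomial det(A - λI) = λ^2 + λ - 12 = 0.
Eigenvalues λ = -4, 3.
For λ=-4: (A-λI) row 1 is [7, 21], so an eigenvector is (-3, 1).
For λ=3: (A-λI) row 1 is [0, 21], so an eigenvector is (1, 0).
General solution: K_1e^(-4t)(-3,1) + K_2e^(3t)(1,0).

x(t) = -3K_1e^(-4t) + K_2e^(3t), y(t) = K_1e^(-4t)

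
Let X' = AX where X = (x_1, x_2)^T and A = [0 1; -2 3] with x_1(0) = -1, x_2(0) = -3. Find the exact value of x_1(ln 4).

-28

A = [[0,1],[-2,3]]; eigenvalues λ = 1, 2.
Eigenvectors: (-1,-1) for λ=1, (1,2) for λ=2.
From the initial condition, c_1 = -1, c_2 = -2.
x_1(ln 4) = (-1)(4^1)(-1) + (-2)(4^2)(1) = -28.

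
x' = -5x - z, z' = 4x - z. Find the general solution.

Coefficient matrix A = [[-5, -1], [4, -1]].
Characteristic polynomial det(A - λI) = λ^2 + 6λ + 9 = 0.
Single eigenvalue λ = -3 with algebraic multiplicity 2.
Eigenvector v = (-1,2); generalized eigenvector w with (A-λI)w=v is (1,-1).
General solution: e^(-3t)[C_1·v + C_2·(t·v + w)].

x(t) = -C_1e^(-3t) - C_2te^(-3t) + C_2e^(-3t), z(t) = 2C_1e^(-3t) + 2C_2te^(-3t) - C_2e^(-3t)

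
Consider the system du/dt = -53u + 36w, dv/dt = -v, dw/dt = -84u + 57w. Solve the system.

u(t) = 9K_1e^(3t) - 2K_3e^(t), v(t) = K_2e^(-t), w(t) = 14K_1e^(3t) - 3K_3e^(t)

Coefficient matrix A = [[-53, 0, 36], [0, -1, 0], [-84, 0, 57]].
det(A - λI) = 0 gives eigenvalues λ = 3, -1, 1.
For λ=3: eigenvector (9,0,14).
For λ=-1: eigenvector (0,1,0).
For λ=1: eigenvector (-2,0,-3).
General solution: K_1e^(3t)(9,0,14) + K_2e^(-t)(0,1,0) + K_3e^(t)(-2,0,-3).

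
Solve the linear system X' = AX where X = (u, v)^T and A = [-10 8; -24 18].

u(t) = -2c_1e^(2t) - c_2e^(6t), v(t) = -3c_1e^(2t) - 2c_2e^(6t)

Coefficient matrix A = [[-10, 8], [-24, 18]].
Characteristic polynomial det(A - λI) = λ^2 - 8λ + 12 = 0.
Eigenvalues λ = 2, 6.
For λ=2: (A-λI) row 1 is [-12, 8], so an eigenvector is (-2, -3).
For λ=6: (A-λI) row 1 is [-16, 8], so an eigenvector is (-1, -2).
General solution: c_1e^(2t)(-2,-3) + c_2e^(6t)(-1,-2).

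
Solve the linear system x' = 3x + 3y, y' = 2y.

Coefficient matrix A = [[3, 3], [0, 2]].
Characteristic polynomial det(A - λI) = λ^2 - 5λ + 6 = 0.
Eigenvalues λ = 3, 2.
For λ=3: (A-λI) row 1 is [0, 3], so an eigenvector is (1, 0).
For λ=2: (A-λI) row 1 is [1, 3], so an eigenvector is (3, -1).
General solution: K_1e^(3t)(1,0) + K_2e^(2t)(3,-1).

x(t) = K_1e^(3t) + 3K_2e^(2t), y(t) = -K_2e^(2t)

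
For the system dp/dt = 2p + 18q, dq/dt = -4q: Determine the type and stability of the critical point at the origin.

A = [[2,18],[0,-4]]; det(A-λI) = λ^2 + 2λ - 8.
λ = -4, 2: opposite signs.

saddle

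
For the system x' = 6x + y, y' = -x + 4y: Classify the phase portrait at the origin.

unstable improper node

A = [[6,1],[-1,4]]; det(A-λI) = λ^2 - 10λ + 25.
repeated λ = 5 with a single eigenvector.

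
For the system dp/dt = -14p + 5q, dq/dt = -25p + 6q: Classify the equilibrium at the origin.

A = [[-14,5],[-25,6]]; det(A-λI) = λ^2 + 8λ + 41.
λ = -4 ± 5i: negative real part.

stable spiral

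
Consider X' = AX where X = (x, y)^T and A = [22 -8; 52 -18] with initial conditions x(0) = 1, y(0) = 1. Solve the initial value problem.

x(t) = 3e^(2t)sin(4t) + e^(2t)cos(4t), y(t) = 8e^(2t)sin(4t) + e^(2t)cos(4t)

Coefficient matrix A = [[22, -8], [52, -18]].
Characteristic polynomial det(A - λI) = λ^2 - 4λ + 20 = 0.
Eigenvalues λ = 2 ± 4i (complex conjugate pair).
For λ=2+4i: an eigenvector is (1,3) - i(-1,-2) = (1 + i, 3 + 2i).
A real fundamental pair from Re and Im of e^((2+4i)t)v: X_1 = e^(2t)(cos(4t)·(1,3) + sin(4t)·(-1,-2)), X_2 = e^(2t)(sin(4t)·(1,3) - cos(4t)·(-1,-2)).
General solution: C_1X_1 + C_2X_2.
Applying x(0)=1, y(0)=1 gives C_1=-1, C_2=2.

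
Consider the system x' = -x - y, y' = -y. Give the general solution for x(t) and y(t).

x(t) = -K_1e^(-t) - K_2te^(-t) - 3K_2e^(-t), y(t) = K_2e^(-t)

Coefficient matrix A = [[-1, -1], [0, -1]].
Characteristic polynomial det(A - λI) = λ^2 + 2λ + 1 = 0.
Single eigenvalue λ = -1 with algebraic multiplicity 2.
Eigenvector v = (-1,0); generalized eigenvector w with (A-λI)w=v is (-3,1).
General solution: e^(-t)[K_1·v + K_2·(t·v + w)].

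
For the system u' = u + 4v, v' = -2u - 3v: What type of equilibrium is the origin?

stable spiral

A = [[1,4],[-2,-3]]; det(A-λI) = λ^2 + 2λ + 5.
λ = -1 ± 2i: negative real part.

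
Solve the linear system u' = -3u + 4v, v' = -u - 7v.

u(t) = 2c_1e^(-5t) + 2c_2te^(-5t) + 3c_2e^(-5t), v(t) = -c_1e^(-5t) - c_2te^(-5t) - c_2e^(-5t)

Coefficient matrix A = [[-3, 4], [-1, -7]].
Characteristic polynomial det(A - λI) = λ^2 + 10λ + 25 = 0.
Single eigenvalue λ = -5 with algebraic multiplicity 2.
Eigenvector v = (2,-1); generalized eigenvector w with (A-λI)w=v is (3,-1).
General solution: e^(-5t)[c_1·v + c_2·(t·v + w)].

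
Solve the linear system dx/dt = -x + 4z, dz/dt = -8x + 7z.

Coefficient matrix A = [[-1, 4], [-8, 7]].
Characteristic polynomial det(A - λI) = λ^2 - 6λ + 25 = 0.
Eigenvalues λ = 3 ± 4i (complex conjugate pair).
For λ=3+4i: an eigenvector is (1,1) - i(0,-1) = (1, 1 + i).
A real fundamental pair from Re and Im of e^((3+4i)t)v: X_1 = e^(3t)(cos(4t)·(1,1) + sin(4t)·(0,-1)), X_2 = e^(3t)(sin(4t)·(1,1) - cos(4t)·(0,-1)).
General solution: c_1X_1 + c_2X_2.

x(t) = c_1e^(3t)cos(4t) + c_2e^(3t)sin(4t), z(t) = -c_1e^(3t)sin(4t) + c_1e^(3t)cos(4t) + c_2e^(3t)sin(4t) + c_2e^(3t)cos(4t)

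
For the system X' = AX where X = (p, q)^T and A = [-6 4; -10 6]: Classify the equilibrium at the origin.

center

A = [[-6,4],[-10,6]]; det(A-λI) = λ^2 + 4.
λ = 0 ± 2i: zero real part.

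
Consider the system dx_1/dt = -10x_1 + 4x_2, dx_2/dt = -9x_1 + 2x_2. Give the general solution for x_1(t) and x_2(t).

Coefficient matrix A = [[-10, 4], [-9, 2]].
Characteristic polynomial det(A - λI) = λ^2 + 8λ + 16 = 0.
Single eigenvalue λ = -4 with algebraic multiplicity 2.
Eigenvector v = (-2,-3); generalized eigenvector w with (A-λI)w=v is (-1,-2).
General solution: e^(-4t)[c_1·v + c_2·(t·v + w)].

x_1(t) = -2c_1e^(-4t) - 2c_2te^(-4t) - c_2e^(-4t), x_2(t) = -3c_1e^(-4t) - 3c_2te^(-4t) - 2c_2e^(-4t)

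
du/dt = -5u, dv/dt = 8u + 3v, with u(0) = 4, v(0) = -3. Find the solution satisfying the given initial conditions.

Coefficient matrix A = [[-5, 0], [8, 3]].
Characteristic polynomial det(A - λI) = λ^2 + 2λ - 15 = 0.
Eigenvalues λ = -5, 3.
For λ=-5: (A-λI) row 2 is [8, 8], so an eigenvector is (1, -1).
For λ=3: (A-λI) row 1 is [-8, 0], so an eigenvector is (0, -1).
General solution: C_1e^(-5t)(1,-1) + C_2e^(3t)(0,-1).
Applying u(0)=4, v(0)=-3 gives C_1=4, C_2=-1.

u(t) = 4e^(-5t), v(t) = e^(3t) - 4e^(-5t)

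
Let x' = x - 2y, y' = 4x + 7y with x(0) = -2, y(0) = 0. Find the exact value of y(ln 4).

A = [[1,-2],[4,7]]; eigenvalues λ = 3, 5.
Eigenvectors: (-1,1) for λ=3, (-1,2) for λ=5.
From the initial condition, c_1 = 4, c_2 = -2.
y(ln 4) = (4)(4^3)(1) + (-2)(4^5)(2) = -3840.

-3840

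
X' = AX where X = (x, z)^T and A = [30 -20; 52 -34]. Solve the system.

Coefficient matrix A = [[30, -20], [52, -34]].
Characteristic polynomial det(A - λI) = λ^2 + 4λ + 20 = 0.
Eigenvalues λ = -2 ± 4i (complex conjugate pair).
For λ=-2+4i: an eigenvector is (-2,-3) - i(-1,-2) = (-2 + i, -3 + 2i).
A real fundamental pair from Re and Im of e^((-2+4i)t)v: X_1 = e^(-2t)(cos(4t)·(-2,-3) + sin(4t)·(-1,-2)), X_2 = e^(-2t)(sin(4t)·(-2,-3) - cos(4t)·(-1,-2)).
General solution: c_1X_1 + c_2X_2.

x(t) = -c_1e^(-2t)sin(4t) - 2c_1e^(-2t)cos(4t) - 2c_2e^(-2t)sin(4t) + c_2e^(-2t)cos(4t), z(t) = -2c_1e^(-2t)sin(4t) - 3c_1e^(-2t)cos(4t) - 3c_2e^(-2t)sin(4t) + 2c_2e^(-2t)cos(4t)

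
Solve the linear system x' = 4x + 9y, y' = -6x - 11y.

Coefficient matrix A = [[4, 9], [-6, -11]].
Characteristic polynomial det(A - λI) = λ^2 + 7λ + 10 = 0.
Eigenvalues λ = -2, -5.
For λ=-2: (A-λI) row 1 is [6, 9], so an eigenvector is (3, -2).
For λ=-5: (A-λI) row 1 is [9, 9], so an eigenvector is (-1, 1).
General solution: C_1e^(-2t)(3,-2) + C_2e^(-5t)(-1,1).

x(t) = 3C_1e^(-2t) - C_2e^(-5t), y(t) = -2C_1e^(-2t) + C_2e^(-5t)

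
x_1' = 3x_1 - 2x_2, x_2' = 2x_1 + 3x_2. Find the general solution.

x_1(t) = C_1e^(3t)sin(2t) - C_2e^(3t)cos(2t), x_2(t) = -C_1e^(3t)cos(2t) - C_2e^(3t)sin(2t)

Coefficient matrix A = [[3, -2], [2, 3]].
Characteristic polynomial det(A - λI) = λ^2 - 6λ + 13 = 0.
Eigenvalues λ = 3 ± 2i (complex conjugate pair).
For λ=3+2i: an eigenvector is (0,-1) - i(1,0) = (0 - i, -1).
A real fundamental pair from Re and Im of e^((3+2i)t)v: X_1 = e^(3t)(cos(2t)·(0,-1) + sin(2t)·(1,0)), X_2 = e^(3t)(sin(2t)·(0,-1) - cos(2t)·(1,0)).
General solution: C_1X_1 + C_2X_2.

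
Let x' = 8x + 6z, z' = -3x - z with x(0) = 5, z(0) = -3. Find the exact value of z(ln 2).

-68

A = [[8,6],[-3,-1]]; eigenvalues λ = 5, 2.
Eigenvectors: (-2,1) for λ=5, (1,-1) for λ=2.
From the initial condition, c_1 = -2, c_2 = 1.
z(ln 2) = (-2)(2^5)(1) + (1)(2^2)(-1) = -68.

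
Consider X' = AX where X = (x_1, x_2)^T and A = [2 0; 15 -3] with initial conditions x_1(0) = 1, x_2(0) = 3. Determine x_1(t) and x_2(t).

Coefficient matrix A = [[2, 0], [15, -3]].
Characteristic polynomial det(A - λI) = λ^2 + λ - 6 = 0.
Eigenvalues λ = -3, 2.
For λ=-3: (A-λI) row 1 is [5, 0], so an eigenvector is (0, -1).
For λ=2: (A-λI) row 2 is [15, -5], so an eigenvector is (1, 3).
General solution: c_1e^(-3t)(0,-1) + c_2e^(2t)(1,3).
Applying x_1(0)=1, x_2(0)=3 gives c_1=0, c_2=1.

x_1(t) = e^(2t), x_2(t) = 3e^(2t)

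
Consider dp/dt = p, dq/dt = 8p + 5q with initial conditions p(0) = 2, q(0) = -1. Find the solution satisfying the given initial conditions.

Coefficient matrix A = [[1, 0], [8, 5]].
Characteristic polynomial det(A - λI) = λ^2 - 6λ + 5 = 0.
Eigenvalues λ = 1, 5.
For λ=1: (A-λI) row 2 is [8, 4], so an eigenvector is (-1, 2).
For λ=5: (A-λI) row 1 is [-4, 0], so an eigenvector is (0, 1).
General solution: K_1e^(t)(-1,2) + K_2e^(5t)(0,1).
Applying p(0)=2, q(0)=-1 gives K_1=-2, K_2=3.

p(t) = 2e^(t), q(t) = 3e^(5t) - 4e^(t)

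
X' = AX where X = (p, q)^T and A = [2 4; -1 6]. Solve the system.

p(t) = 2c_1e^(4t) + 2c_2te^(4t) - c_2e^(4t), q(t) = c_1e^(4t) + c_2te^(4t)

Coefficient matrix A = [[2, 4], [-1, 6]].
Characteristic polynomial det(A - λI) = λ^2 - 8λ + 16 = 0.
Single eigenvalue λ = 4 with algebraic multiplicity 2.
Eigenvector v = (2,1); generalized eigenvector w with (A-λI)w=v is (-1,0).
General solution: e^(4t)[c_1·v + c_2·(t·v + w)].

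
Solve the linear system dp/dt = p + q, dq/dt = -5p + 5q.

p(t) = -K_1e^(3t)sin(t) + K_2e^(3t)cos(t), q(t) = -2K_1e^(3t)sin(t) - K_1e^(3t)cos(t) - K_2e^(3t)sin(t) + 2K_2e^(3t)cos(t)

Coefficient matrix A = [[1, 1], [-5, 5]].
Characteristic polynomial det(A - λI) = λ^2 - 6λ + 10 = 0.
Eigenvalues λ = 3 ± i (complex conjugate pair).
For λ=3+i: an eigenvector is (0,-1) - i(-1,-2) = (0 + i, -1 + 2i).
A real fundamental pair from Re and Im of e^((3+i)t)v: X_1 = e^(3t)(cos(t)·(0,-1) + sin(t)·(-1,-2)), X_2 = e^(3t)(sin(t)·(0,-1) - cos(t)·(-1,-2)).
General solution: K_1X_1 + K_2X_2.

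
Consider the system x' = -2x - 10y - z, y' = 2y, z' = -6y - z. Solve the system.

x(t) = -2C_1e^(2t) + C_2e^(-2t) - C_3e^(-t), y(t) = C_1e^(2t), z(t) = -2C_1e^(2t) + C_3e^(-t)

Coefficient matrix A = [[-2, -10, -1], [0, 2, 0], [0, -6, -1]].
det(A - λI) = 0 gives eigenvalues λ = 2, -2, -1.
For λ=2: eigenvector (-2,1,-2).
For λ=-2: eigenvector (1,0,0).
For λ=-1: eigenvector (-1,0,1).
General solution: C_1e^(2t)(-2,1,-2) + C_2e^(-2t)(1,0,0) + C_3e^(-t)(-1,0,1).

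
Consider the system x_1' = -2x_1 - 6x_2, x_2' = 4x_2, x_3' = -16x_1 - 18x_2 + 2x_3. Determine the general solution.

Coefficient matrix A = [[-2, -6, 0], [0, 4, 0], [-16, -18, 2]].
det(A - λI) = 0 gives eigenvalues λ = -2, 2, 4.
For λ=-2: eigenvector (1,0,4).
For λ=2: eigenvector (0,0,1).
For λ=4: eigenvector (-1,1,-1).
General solution: c_1e^(-2t)(1,0,4) + c_2e^(2t)(0,0,1) + c_3e^(4t)(-1,1,-1).

x_1(t) = c_1e^(-2t) - c_3e^(4t), x_2(t) = c_3e^(4t), x_3(t) = 4c_1e^(-2t) + c_2e^(2t) - c_3e^(4t)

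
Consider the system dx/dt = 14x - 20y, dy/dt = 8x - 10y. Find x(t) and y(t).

Coefficient matrix A = [[14, -20], [8, -10]].
Characteristic polynomial det(A - λI) = λ^2 - 4λ + 20 = 0.
Eigenvalues λ = 2 ± 4i (complex conjugate pair).
For λ=2+4i: an eigenvector is (-2,-1) - i(-1,-1) = (-2 + i, -1 + i).
A real fundamental pair from Re and Im of e^((2+4i)t)v: X_1 = e^(2t)(cos(4t)·(-2,-1) + sin(4t)·(-1,-1)), X_2 = e^(2t)(sin(4t)·(-2,-1) - cos(4t)·(-1,-1)).
General solution: c_1X_1 + c_2X_2.

x(t) = -c_1e^(2t)sin(4t) - 2c_1e^(2t)cos(4t) - 2c_2e^(2t)sin(4t) + c_2e^(2t)cos(4t), y(t) = -c_1e^(2t)sin(4t) - c_1e^(2t)cos(4t) - c_2e^(2t)sin(4t) + c_2e^(2t)cos(4t)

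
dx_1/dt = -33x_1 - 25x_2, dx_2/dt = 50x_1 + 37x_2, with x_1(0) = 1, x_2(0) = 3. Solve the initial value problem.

Coefficient matrix A = [[-33, -25], [50, 37]].
Characteristic polynomial det(A - λI) = λ^2 - 4λ + 29 = 0.
Eigenvalues λ = 2 ± 5i (complex conjugate pair).
For λ=2+5i: an eigenvector is (2,-3) - i(1,-1) = (2 - i, -3 + i).
A real fundamental pair from Re and Im of e^((2+5i)t)v: X_1 = e^(2t)(cos(5t)·(2,-3) + sin(5t)·(1,-1)), X_2 = e^(2t)(sin(5t)·(2,-3) - cos(5t)·(1,-1)).
General solution: K_1X_1 + K_2X_2.
Applying x_1(0)=1, x_2(0)=3 gives K_1=-4, K_2=-9.

x_1(t) = -22e^(2t)sin(5t) + e^(2t)cos(5t), x_2(t) = 31e^(2t)sin(5t) + 3e^(2t)cos(5t)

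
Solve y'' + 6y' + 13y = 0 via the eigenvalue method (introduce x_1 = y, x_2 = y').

y(t) = c_1e^(-3t)cos(2t) + c_2e^(-3t)sin(2t)

Let x_1 = y, x_2 = y'. Then x_1' = x_2 and x_2' = -13x_1 - 6x_2.
A = [[0,1],[-13,-6]]; det(A-λI) = λ^2 + 6λ + 13.
Eigenvalues λ = -3 ± 2i.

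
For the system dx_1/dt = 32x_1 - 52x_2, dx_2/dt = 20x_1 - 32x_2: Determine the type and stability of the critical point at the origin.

A = [[32,-52],[20,-32]]; det(A-λI) = λ^2 + 16.
λ = 0 ± 4i: zero real part.

center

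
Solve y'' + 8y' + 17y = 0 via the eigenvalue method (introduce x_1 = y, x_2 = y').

Let x_1 = y, x_2 = y'. Then x_1' = x_2 and x_2' = -17x_1 - 8x_2.
A = [[0,1],[-17,-8]]; det(A-λI) = λ^2 + 8λ + 17.
Eigenvalues λ = -4 ± i.

y(t) = c_1e^(-4t)cos(t) + c_2e^(-4t)sin(t)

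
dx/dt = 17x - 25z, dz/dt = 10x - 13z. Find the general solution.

Coefficient matrix A = [[17, -25], [10, -13]].
Characteristic polynomial det(A - λI) = λ^2 - 4λ + 29 = 0.
Eigenvalues λ = 2 ± 5i (complex conjugate pair).
For λ=2+5i: an eigenvector is (2,1) - i(1,1) = (2 - i, 1 - i).
A real fundamental pair from Re and Im of e^((2+5i)t)v: X_1 = e^(2t)(cos(5t)·(2,1) + sin(5t)·(1,1)), X_2 = e^(2t)(sin(5t)·(2,1) - cos(5t)·(1,1)).
General solution: K_1X_1 + K_2X_2.

x(t) = K_1e^(2t)sin(5t) + 2K_1e^(2t)cos(5t) + 2K_2e^(2t)sin(5t) - K_2e^(2t)cos(5t), z(t) = K_1e^(2t)sin(5t) + K_1e^(2t)cos(5t) + K_2e^(2t)sin(5t) - K_2e^(2t)cos(5t)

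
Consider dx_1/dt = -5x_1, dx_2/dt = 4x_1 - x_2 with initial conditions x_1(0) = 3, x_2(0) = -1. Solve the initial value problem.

Coefficient matrix A = [[-5, 0], [4, -1]].
Characteristic polynomial det(A - λI) = λ^2 + 6λ + 5 = 0.
Eigenvalues λ = -1, -5.
For λ=-1: (A-λI) row 1 is [-4, 0], so an eigenvector is (0, -1).
For λ=-5: (A-λI) row 2 is [4, 4], so an eigenvector is (1, -1).
General solution: C_1e^(-t)(0,-1) + C_2e^(-5t)(1,-1).
Applying x_1(0)=3, x_2(0)=-1 gives C_1=-2, C_2=3.

x_1(t) = 3e^(-5t), x_2(t) = 2e^(-t) - 3e^(-5t)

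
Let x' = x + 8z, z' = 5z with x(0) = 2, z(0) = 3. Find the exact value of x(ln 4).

6128

A = [[1,8],[0,5]]; eigenvalues λ = 1, 5.
Eigenvectors: (1,0) for λ=1, (-2,-1) for λ=5.
From the initial condition, c_1 = -4, c_2 = -3.
x(ln 4) = (-4)(4^1)(1) + (-3)(4^5)(-2) = 6128.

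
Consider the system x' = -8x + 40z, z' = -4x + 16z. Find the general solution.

x(t) = K_1e^(4t)sin(4t) + 3K_1e^(4t)cos(4t) + 3K_2e^(4t)sin(4t) - K_2e^(4t)cos(4t), z(t) = K_1e^(4t)cos(4t) + K_2e^(4t)sin(4t)

Coefficient matrix A = [[-8, 40], [-4, 16]].
Characteristic polynomial det(A - λI) = λ^2 - 8λ + 32 = 0.
Eigenvalues λ = 4 ± 4i (complex conjugate pair).
For λ=4+4i: an eigenvector is (3,1) - i(1,0) = (3 - i, 1).
A real fundamental pair from Re and Im of e^((4+4i)t)v: X_1 = e^(4t)(cos(4t)·(3,1) + sin(4t)·(1,0)), X_2 = e^(4t)(sin(4t)·(3,1) - cos(4t)·(1,0)).
General solution: K_1X_1 + K_2X_2.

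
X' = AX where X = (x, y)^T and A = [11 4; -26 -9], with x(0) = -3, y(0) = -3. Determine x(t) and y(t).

Coefficient matrix A = [[11, 4], [-26, -9]].
Characteristic polynomial det(A - λI) = λ^2 - 2λ + 5 = 0.
Eigenvalues λ = 1 ± 2i (complex conjugate pair).
For λ=1+2i: an eigenvector is (-1,2) - i(-1,3) = (-1 + i, 2 - 3i).
A real fundamental pair from Re and Im of e^((1+2i)t)v: X_1 = e^(t)(cos(2t)·(-1,2) + sin(2t)·(-1,3)), X_2 = e^(t)(sin(2t)·(-1,2) - cos(2t)·(-1,3)).
General solution: c_1X_1 + c_2X_2.
Applying x(0)=-3, y(0)=-3 gives c_1=12, c_2=9.

x(t) = -21e^(t)sin(2t) - 3e^(t)cos(2t), y(t) = 54e^(t)sin(2t) - 3e^(t)cos(2t)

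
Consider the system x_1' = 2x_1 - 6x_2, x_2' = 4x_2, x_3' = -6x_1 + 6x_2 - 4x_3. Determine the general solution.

x_1(t) = -C_1e^(2t) - 3C_2e^(4t), x_2(t) = C_2e^(4t), x_3(t) = C_1e^(2t) + 3C_2e^(4t) + C_3e^(-4t)

Coefficient matrix A = [[2, -6, 0], [0, 4, 0], [-6, 6, -4]].
det(A - λI) = 0 gives eigenvalues λ = 2, 4, -4.
For λ=2: eigenvector (-1,0,1).
For λ=4: eigenvector (-3,1,3).
For λ=-4: eigenvector (0,0,1).
General solution: C_1e^(2t)(-1,0,1) + C_2e^(4t)(-3,1,3) + C_3e^(-4t)(0,0,1).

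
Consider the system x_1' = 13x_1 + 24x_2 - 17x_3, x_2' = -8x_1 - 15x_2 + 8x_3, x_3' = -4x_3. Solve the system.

x_1(t) = -3C_1e^(-3t) - 2C_2e^(t) + C_3e^(-4t), x_2(t) = 2C_1e^(-3t) + C_2e^(t), x_3(t) = C_3e^(-4t)

Coefficient matrix A = [[13, 24, -17], [-8, -15, 8], [0, 0, -4]].
det(A - λI) = 0 gives eigenvalues λ = -3, 1, -4.
For λ=-3: eigenvector (-3,2,0).
For λ=1: eigenvector (-2,1,0).
For λ=-4: eigenvector (1,0,1).
General solution: C_1e^(-3t)(-3,2,0) + C_2e^(t)(-2,1,0) + C_3e^(-4t)(1,0,1).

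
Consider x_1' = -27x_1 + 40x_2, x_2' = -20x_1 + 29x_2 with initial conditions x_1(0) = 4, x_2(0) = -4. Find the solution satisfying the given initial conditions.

Coefficient matrix A = [[-27, 40], [-20, 29]].
Characteristic polynomial det(A - λI) = λ^2 - 2λ + 17 = 0.
Eigenvalues λ = 1 ± 4i (complex conjugate pair).
For λ=1+4i: an eigenvector is (1,1) - i(3,2) = (1 - 3i, 1 - 2i).
A real fundamental pair from Re and Im of e^((1+4i)t)v: X_1 = e^(t)(cos(4t)·(1,1) + sin(4t)·(3,2)), X_2 = e^(t)(sin(4t)·(1,1) - cos(4t)·(3,2)).
General solution: C_1X_1 + C_2X_2.
Applying x_1(0)=4, x_2(0)=-4 gives C_1=-20, C_2=-8.

x_1(t) = -68e^(t)sin(4t) + 4e^(t)cos(4t), x_2(t) = -48e^(t)sin(4t) - 4e^(t)cos(4t)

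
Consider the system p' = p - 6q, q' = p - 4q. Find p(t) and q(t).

p(t) = -3K_1e^(-t) + 2K_2e^(-2t), q(t) = -K_1e^(-t) + K_2e^(-2t)

Coefficient matrix A = [[1, -6], [1, -4]].
Characteristic polynomial det(A - λI) = λ^2 + 3λ + 2 = 0.
Eigenvalues λ = -1, -2.
For λ=-1: (A-λI) row 1 is [2, -6], so an eigenvector is (-3, -1).
For λ=-2: (A-λI) row 1 is [3, -6], so an eigenvector is (2, 1).
General solution: K_1e^(-t)(-3,-1) + K_2e^(-2t)(2,1).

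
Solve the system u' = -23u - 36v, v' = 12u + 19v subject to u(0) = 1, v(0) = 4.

Coefficient matrix A = [[-23, -36], [12, 19]].
Characteristic polynomial det(A - λI) = λ^2 + 4λ - 5 = 0.
Eigenvalues λ = -5, 1.
For λ=-5: (A-λI) row 1 is [-18, -36], so an eigenvector is (-2, 1).
For λ=1: (A-λI) row 1 is [-24, -36], so an eigenvector is (3, -2).
General solution: c_1e^(-5t)(-2,1) + c_2e^(t)(3,-2).
Applying u(0)=1, v(0)=4 gives c_1=-14, c_2=-9.

u(t) = -27e^(t) + 28e^(-5t), v(t) = 18e^(t) - 14e^(-5t)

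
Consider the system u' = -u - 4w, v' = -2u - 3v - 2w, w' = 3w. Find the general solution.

u(t) = -c_1e^(-t) - c_3e^(3t), v(t) = c_1e^(-t) + c_2e^(-3t), w(t) = c_3e^(3t)

Coefficient matrix A = [[-1, 0, -4], [-2, -3, -2], [0, 0, 3]].
det(A - λI) = 0 gives eigenvalues λ = -1, -3, 3.
For λ=-1: eigenvector (-1,1,0).
For λ=-3: eigenvector (0,1,0).
For λ=3: eigenvector (-1,0,1).
General solution: c_1e^(-t)(-1,1,0) + c_2e^(-3t)(0,1,0) + c_3e^(3t)(-1,0,1).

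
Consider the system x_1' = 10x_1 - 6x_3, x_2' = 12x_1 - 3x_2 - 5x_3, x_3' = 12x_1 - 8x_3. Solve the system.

Coefficient matrix A = [[10, 0, -6], [12, -3, -5], [12, 0, -8]].
det(A - λI) = 0 gives eigenvalues λ = -3, -2, 4.
For λ=-3: eigenvector (0,1,0).
For λ=-2: eigenvector (-1,-2,-2).
For λ=4: eigenvector (1,1,1).
General solution: K_1e^(-3t)(0,1,0) + K_2e^(-2t)(-1,-2,-2) + K_3e^(4t)(1,1,1).

x_1(t) = -K_2e^(-2t) + K_3e^(4t), x_2(t) = K_1e^(-3t) - 2K_2e^(-2t) + K_3e^(4t), x_3(t) = -2K_2e^(-2t) + K_3e^(4t)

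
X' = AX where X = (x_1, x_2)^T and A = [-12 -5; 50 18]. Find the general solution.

Coefficient matrix A = [[-12, -5], [50, 18]].
Characteristic polynomial det(A - λI) = λ^2 - 6λ + 34 = 0.
Eigenvalues λ = 3 ± 5i (complex conjugate pair).
For λ=3+5i: an eigenvector is (-1,3) - i(0,-1) = (-1, 3 + i).
A real fundamental pair from Re and Im of e^((3+5i)t)v: X_1 = e^(3t)(cos(5t)·(-1,3) + sin(5t)·(0,-1)), X_2 = e^(3t)(sin(5t)·(-1,3) - cos(5t)·(0,-1)).
General solution: C_1X_1 + C_2X_2.

x_1(t) = -C_1e^(3t)cos(5t) - C_2e^(3t)sin(5t), x_2(t) = -C_1e^(3t)sin(5t) + 3C_1e^(3t)cos(5t) + 3C_2e^(3t)sin(5t) + C_2e^(3t)cos(5t)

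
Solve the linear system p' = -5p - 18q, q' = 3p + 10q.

Coefficient matrix A = [[-5, -18], [3, 10]].
Characteristic polynomial det(A - λI) = λ^2 - 5λ + 4 = 0.
Eigenvalues λ = 4, 1.
For λ=4: (A-λI) row 1 is [-9, -18], so an eigenvector is (2, -1).
For λ=1: (A-λI) row 1 is [-6, -18], so an eigenvector is (-3, 1).
General solution: C_1e^(4t)(2,-1) + C_2e^(t)(-3,1).

p(t) = 2C_1e^(4t) - 3C_2e^(t), q(t) = -C_1e^(4t) + C_2e^(t)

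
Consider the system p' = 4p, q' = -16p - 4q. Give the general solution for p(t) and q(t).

p(t) = K_2e^(4t), q(t) = -K_1e^(-4t) - 2K_2e^(4t)

Coefficient matrix A = [[4, 0], [-16, -4]].
Characteristic polynomial det(A - λI) = λ^2 - 16 = 0.
Eigenvalues λ = -4, 4.
For λ=-4: (A-λI) row 1 is [8, 0], so an eigenvector is (0, -1).
For λ=4: (A-λI) row 2 is [-16, -8], so an eigenvector is (1, -2).
General solution: K_1e^(-4t)(0,-1) + K_2e^(4t)(1,-2).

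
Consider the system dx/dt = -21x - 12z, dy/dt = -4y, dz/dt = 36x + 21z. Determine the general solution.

x(t) = -K_1e^(3t) - 2K_2e^(-3t), y(t) = K_3e^(-4t), z(t) = 2K_1e^(3t) + 3K_2e^(-3t)

Coefficient matrix A = [[-21, 0, -12], [0, -4, 0], [36, 0, 21]].
det(A - λI) = 0 gives eigenvalues λ = 3, -3, -4.
For λ=3: eigenvector (-1,0,2).
For λ=-3: eigenvector (-2,0,3).
For λ=-4: eigenvector (0,1,0).
General solution: K_1e^(3t)(-1,0,2) + K_2e^(-3t)(-2,0,3) + K_3e^(-4t)(0,1,0).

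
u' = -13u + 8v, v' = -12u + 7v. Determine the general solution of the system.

u(t) = -2K_1e^(-t) + K_2e^(-5t), v(t) = -3K_1e^(-t) + K_2e^(-5t)

Coefficient matrix A = [[-13, 8], [-12, 7]].
Characteristic polynomial det(A - λI) = λ^2 + 6λ + 5 = 0.
Eigenvalues λ = -1, -5.
For λ=-1: (A-λI) row 1 is [-12, 8], so an eigenvector is (-2, -3).
For λ=-5: (A-λI) row 1 is [-8, 8], so an eigenvector is (1, 1).
General solution: K_1e^(-t)(-2,-3) + K_2e^(-5t)(1,1).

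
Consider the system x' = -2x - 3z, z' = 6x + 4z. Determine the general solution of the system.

x(t) = K_1e^(t)cos(3t) + K_2e^(t)sin(3t), z(t) = K_1e^(t)sin(3t) - K_1e^(t)cos(3t) - K_2e^(t)sin(3t) - K_2e^(t)cos(3t)

Coefficient matrix A = [[-2, -3], [6, 4]].
Characteristic polynomial det(A - λI) = λ^2 - 2λ + 10 = 0.
Eigenvalues λ = 1 ± 3i (complex conjugate pair).
For λ=1+3i: an eigenvector is (1,-1) - i(0,1) = (1, -1 - i).
A real fundamental pair from Re and Im of e^((1+3i)t)v: X_1 = e^(t)(cos(3t)·(1,-1) + sin(3t)·(0,1)), X_2 = e^(t)(sin(3t)·(1,-1) - cos(3t)·(0,1)).
General solution: K_1X_1 + K_2X_2.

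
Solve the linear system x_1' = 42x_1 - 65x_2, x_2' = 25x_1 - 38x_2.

Coefficient matrix A = [[42, -65], [25, -38]].
Characteristic polynomial det(A - λI) = λ^2 - 4λ + 29 = 0.
Eigenvalues λ = 2 ± 5i (complex conjugate pair).
For λ=2+5i: an eigenvector is (-2,-1) - i(-3,-2) = (-2 + 3i, -1 + 2i).
A real fundamental pair from Re and Im of e^((2+5i)t)v: X_1 = e^(2t)(cos(5t)·(-2,-1) + sin(5t)·(-3,-2)), X_2 = e^(2t)(sin(5t)·(-2,-1) - cos(5t)·(-3,-2)).
General solution: C_1X_1 + C_2X_2.

x_1(t) = -3C_1e^(2t)sin(5t) - 2C_1e^(2t)cos(5t) - 2C_2e^(2t)sin(5t) + 3C_2e^(2t)cos(5t), x_2(t) = -2C_1e^(2t)sin(5t) - C_1e^(2t)cos(5t) - C_2e^(2t)sin(5t) + 2C_2e^(2t)cos(5t)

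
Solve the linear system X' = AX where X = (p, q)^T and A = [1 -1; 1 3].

p(t) = c_1e^(2t) + c_2te^(2t) - 2c_2e^(2t), q(t) = -c_1e^(2t) - c_2te^(2t) + c_2e^(2t)

Coefficient matrix A = [[1, -1], [1, 3]].
Characteristic polynomial det(A - λI) = λ^2 - 4λ + 4 = 0.
Single eigenvalue λ = 2 with algebraic multiplicity 2.
Eigenvector v = (1,-1); generalized eigenvector w with (A-λI)w=v is (-2,1).
General solution: e^(2t)[c_1·v + c_2·(t·v + w)].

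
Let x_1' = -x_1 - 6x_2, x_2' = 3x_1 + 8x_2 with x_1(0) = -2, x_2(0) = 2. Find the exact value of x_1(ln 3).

A = [[-1,-6],[3,8]]; eigenvalues λ = 2, 5.
Eigenvectors: (2,-1) for λ=2, (-1,1) for λ=5.
From the initial condition, c_1 = 0, c_2 = 2.
x_1(ln 3) = (0)(3^2)(2) + (2)(3^5)(-1) = -486.

-486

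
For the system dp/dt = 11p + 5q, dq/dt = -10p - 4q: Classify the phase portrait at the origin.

A = [[11,5],[-10,-4]]; det(A-λI) = λ^2 - 7λ + 6.
λ = 6, 1: both positive.

unstable node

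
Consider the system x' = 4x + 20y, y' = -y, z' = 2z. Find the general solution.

x(t) = c_1e^(4t) - 4c_2e^(-t), y(t) = c_2e^(-t), z(t) = c_3e^(2t)

Coefficient matrix A = [[4, 20, 0], [0, -1, 0], [0, 0, 2]].
det(A - λI) = 0 gives eigenvalues λ = 4, -1, 2.
For λ=4: eigenvector (1,0,0).
For λ=-1: eigenvector (-4,1,0).
For λ=2: eigenvector (0,0,1).
General solution: c_1e^(4t)(1,0,0) + c_2e^(-t)(-4,1,0) + c_3e^(2t)(0,0,1).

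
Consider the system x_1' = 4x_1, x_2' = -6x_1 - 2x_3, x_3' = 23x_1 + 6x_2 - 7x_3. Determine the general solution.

Coefficient matrix A = [[4, 0, 0], [-6, 0, -2], [23, 6, -7]].
det(A - λI) = 0 gives eigenvalues λ = 4, -4, -3.
For λ=4: eigenvector (1,-2,1).
For λ=-4: eigenvector (0,1,2).
For λ=-3: eigenvector (0,-2,-3).
General solution: K_1e^(4t)(1,-2,1) + K_2e^(-4t)(0,1,2) + K_3e^(-3t)(0,-2,-3).

x_1(t) = K_1e^(4t), x_2(t) = -2K_1e^(4t) + K_2e^(-4t) - 2K_3e^(-3t), x_3(t) = K_1e^(4t) + 2K_2e^(-4t) - 3K_3e^(-3t)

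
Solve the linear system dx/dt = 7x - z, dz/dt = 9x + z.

Coefficient matrix A = [[7, -1], [9, 1]].
Characteristic polynomial det(A - λI) = λ^2 - 8λ + 16 = 0.
Single eigenvalue λ = 4 with algebraic multiplicity 2.
Eigenvector v = (-1,-3); generalized eigenvector w with (A-λI)w=v is (-1,-2).
General solution: e^(4t)[c_1·v + c_2·(t·v + w)].

x(t) = -c_1e^(4t) - c_2te^(4t) - c_2e^(4t), z(t) = -3c_1e^(4t) - 3c_2te^(4t) - 2c_2e^(4t)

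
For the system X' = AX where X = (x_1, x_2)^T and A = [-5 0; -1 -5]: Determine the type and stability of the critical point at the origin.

A = [[-5,0],[-1,-5]]; det(A-λI) = λ^2 + 10λ + 25.
repeated λ = -5 with a single eigenvector.

stable improper node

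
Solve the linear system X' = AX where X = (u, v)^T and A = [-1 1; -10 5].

Coefficient matrix A = [[-1, 1], [-10, 5]].
Characteristic polynomial det(A - λI) = λ^2 - 4λ + 5 = 0.
Eigenvalues λ = 2 ± i (complex conjugate pair).
For λ=2+i: an eigenvector is (0,-1) - i(-1,-3) = (0 + i, -1 + 3i).
A real fundamental pair from Re and Im of e^((2+i)t)v: X_1 = e^(2t)(cos(t)·(0,-1) + sin(t)·(-1,-3)), X_2 = e^(2t)(sin(t)·(0,-1) - cos(t)·(-1,-3)).
General solution: c_1X_1 + c_2X_2.

u(t) = -c_1e^(2t)sin(t) + c_2e^(2t)cos(t), v(t) = -3c_1e^(2t)sin(t) - c_1e^(2t)cos(t) - c_2e^(2t)sin(t) + 3c_2e^(2t)cos(t)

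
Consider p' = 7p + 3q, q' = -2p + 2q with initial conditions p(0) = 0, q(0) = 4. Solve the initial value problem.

Coefficient matrix A = [[7, 3], [-2, 2]].
Characteristic polynomial det(A - λI) = λ^2 - 9λ + 20 = 0.
Eigenvalues λ = 4, 5.
For λ=4: (A-λI) row 1 is [3, 3], so an eigenvector is (1, -1).
For λ=5: (A-λI) row 1 is [2, 3], so an eigenvector is (-3, 2).
General solution: C_1e^(4t)(1,-1) + C_2e^(5t)(-3,2).
Applying p(0)=0, q(0)=4 gives C_1=-12, C_2=-4.

p(t) = 12e^(5t) - 12e^(4t), q(t) = -8e^(5t) + 12e^(4t)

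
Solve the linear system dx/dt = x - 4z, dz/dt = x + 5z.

x(t) = 2C_1e^(3t) + 2C_2te^(3t) - C_2e^(3t), z(t) = -C_1e^(3t) - C_2te^(3t)

Coefficient matrix A = [[1, -4], [1, 5]].
Characteristic polynomial det(A - λI) = λ^2 - 6λ + 9 = 0.
Single eigenvalue λ = 3 with algebraic multiplicity 2.
Eigenvector v = (2,-1); generalized eigenvector w with (A-λI)w=v is (-1,0).
General solution: e^(3t)[C_1·v + C_2·(t·v + w)].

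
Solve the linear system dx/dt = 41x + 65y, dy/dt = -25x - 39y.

x(t) = -3K_1e^(t)sin(5t) - 2K_1e^(t)cos(5t) - 2K_2e^(t)sin(5t) + 3K_2e^(t)cos(5t), y(t) = 2K_1e^(t)sin(5t) + K_1e^(t)cos(5t) + K_2e^(t)sin(5t) - 2K_2e^(t)cos(5t)

Coefficient matrix A = [[41, 65], [-25, -39]].
Characteristic polynomial det(A - λI) = λ^2 - 2λ + 26 = 0.
Eigenvalues λ = 1 ± 5i (complex conjugate pair).
For λ=1+5i: an eigenvector is (-2,1) - i(-3,2) = (-2 + 3i, 1 - 2i).
A real fundamental pair from Re and Im of e^((1+5i)t)v: X_1 = e^(t)(cos(5t)·(-2,1) + sin(5t)·(-3,2)), X_2 = e^(t)(sin(5t)·(-2,1) - cos(5t)·(-3,2)).
General solution: K_1X_1 + K_2X_2.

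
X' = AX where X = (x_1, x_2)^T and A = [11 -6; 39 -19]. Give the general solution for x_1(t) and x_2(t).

Coefficient matrix A = [[11, -6], [39, -19]].
Characteristic polynomial det(A - λI) = λ^2 + 8λ + 25 = 0.
Eigenvalues λ = -4 ± 3i (complex conjugate pair).
For λ=-4+3i: an eigenvector is (1,3) - i(-1,-2) = (1 + i, 3 + 2i).
A real fundamental pair from Re and Im of e^((-4+3i)t)v: X_1 = e^(-4t)(cos(3t)·(1,3) + sin(3t)·(-1,-2)), X_2 = e^(-4t)(sin(3t)·(1,3) - cos(3t)·(-1,-2)).
General solution: c_1X_1 + c_2X_2.

x_1(t) = -c_1e^(-4t)sin(3t) + c_1e^(-4t)cos(3t) + c_2e^(-4t)sin(3t) + c_2e^(-4t)cos(3t), x_2(t) = -2c_1e^(-4t)sin(3t) + 3c_1e^(-4t)cos(3t) + 3c_2e^(-4t)sin(3t) + 2c_2e^(-4t)cos(3t)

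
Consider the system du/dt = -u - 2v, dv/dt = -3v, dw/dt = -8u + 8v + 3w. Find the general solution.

u(t) = C_1e^(-t) + C_2e^(-3t), v(t) = C_2e^(-3t), w(t) = 2C_1e^(-t) + C_3e^(3t)

Coefficient matrix A = [[-1, -2, 0], [0, -3, 0], [-8, 8, 3]].
det(A - λI) = 0 gives eigenvalues λ = -1, -3, 3.
For λ=-1: eigenvector (1,0,2).
For λ=-3: eigenvector (1,1,0).
For λ=3: eigenvector (0,0,1).
General solution: C_1e^(-t)(1,0,2) + C_2e^(-3t)(1,1,0) + C_3e^(3t)(0,0,1).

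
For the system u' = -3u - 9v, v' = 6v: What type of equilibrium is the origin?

A = [[-3,-9],[0,6]]; det(A-λI) = λ^2 - 3λ - 18.
λ = -3, 6: opposite signs.

saddle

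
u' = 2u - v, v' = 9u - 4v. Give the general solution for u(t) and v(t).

u(t) = -K_1e^(-t) - K_2te^(-t) - K_2e^(-t), v(t) = -3K_1e^(-t) - 3K_2te^(-t) - 2K_2e^(-t)

Coefficient matrix A = [[2, -1], [9, -4]].
Characteristic polynomial det(A - λI) = λ^2 + 2λ + 1 = 0.
Single eigenvalue λ = -1 with algebraic multiplicity 2.
Eigenvector v = (-1,-3); generalized eigenvector w with (A-λI)w=v is (-1,-2).
General solution: e^(-t)[K_1·v + K_2·(t·v + w)].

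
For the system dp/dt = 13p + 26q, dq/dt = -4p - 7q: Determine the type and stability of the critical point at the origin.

unstable spiral

A = [[13,26],[-4,-7]]; det(A-λI) = λ^2 - 6λ + 13.
λ = 3 ± 2i: positive real part.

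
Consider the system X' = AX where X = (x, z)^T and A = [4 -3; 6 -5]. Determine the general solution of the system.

x(t) = C_1e^(t) - C_2e^(-2t), z(t) = C_1e^(t) - 2C_2e^(-2t)

Coefficient matrix A = [[4, -3], [6, -5]].
Characteristic polynomial det(A - λI) = λ^2 + λ - 2 = 0.
Eigenvalues λ = 1, -2.
For λ=1: (A-λI) row 1 is [3, -3], so an eigenvector is (1, 1).
For λ=-2: (A-λI) row 1 is [6, -3], so an eigenvector is (-1, -2).
General solution: C_1e^(t)(1,1) + C_2e^(-2t)(-1,-2).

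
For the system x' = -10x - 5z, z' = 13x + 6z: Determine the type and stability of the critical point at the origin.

stable spiral

A = [[-10,-5],[13,6]]; det(A-λI) = λ^2 + 4λ + 5.
λ = -2 ± i: negative real part.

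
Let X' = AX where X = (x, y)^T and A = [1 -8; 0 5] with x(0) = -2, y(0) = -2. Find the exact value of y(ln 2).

-64

A = [[1,-8],[0,5]]; eigenvalues λ = 1, 5.
Eigenvectors: (-1,0) for λ=1, (-2,1) for λ=5.
From the initial condition, c_1 = 6, c_2 = -2.
y(ln 2) = (6)(2^1)(0) + (-2)(2^5)(1) = -64.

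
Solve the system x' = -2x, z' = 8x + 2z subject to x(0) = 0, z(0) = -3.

x(t) = 0, z(t) = -3e^(2t)

Coefficient matrix A = [[-2, 0], [8, 2]].
Characteristic polynomial det(A - λI) = λ^2 - 4 = 0.
Eigenvalues λ = 2, -2.
For λ=2: (A-λI) row 1 is [-4, 0], so an eigenvector is (0, -1).
For λ=-2: (A-λI) row 2 is [8, 4], so an eigenvector is (1, -2).
General solution: c_1e^(2t)(0,-1) + c_2e^(-2t)(1,-2).
Applying x(0)=0, z(0)=-3 gives c_1=3, c_2=0.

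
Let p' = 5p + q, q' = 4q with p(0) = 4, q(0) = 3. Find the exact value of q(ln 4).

A = [[5,1],[0,4]]; eigenvalues λ = 4, 5.
Eigenvectors: (-1,1) for λ=4, (1,0) for λ=5.
From the initial condition, c_1 = 3, c_2 = 7.
q(ln 4) = (3)(4^4)(1) + (7)(4^5)(0) = 768.

768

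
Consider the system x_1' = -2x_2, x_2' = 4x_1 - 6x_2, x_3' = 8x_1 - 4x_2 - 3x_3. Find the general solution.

Coefficient matrix A = [[0, -2, 0], [4, -6, 0], [8, -4, -3]].
det(A - λI) = 0 gives eigenvalues λ = -2, -4, -3.
For λ=-2: eigenvector (1,1,4).
For λ=-4: eigenvector (-1,-2,0).
For λ=-3: eigenvector (0,0,1).
General solution: K_1e^(-2t)(1,1,4) + K_2e^(-4t)(-1,-2,0) + K_3e^(-3t)(0,0,1).

x_1(t) = K_1e^(-2t) - K_2e^(-4t), x_2(t) = K_1e^(-2t) - 2K_2e^(-4t), x_3(t) = 4K_1e^(-2t) + K_3e^(-3t)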